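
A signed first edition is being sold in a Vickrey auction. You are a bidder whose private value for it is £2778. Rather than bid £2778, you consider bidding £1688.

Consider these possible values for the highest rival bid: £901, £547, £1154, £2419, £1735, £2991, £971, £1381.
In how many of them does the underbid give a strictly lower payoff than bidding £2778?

The deviation hurts exactly when the highest competing bid lies strictly between £1688 and £2778 — underbidding then forfeits a profitable win.
£901: below both → same outcome either way.
£547: below both → same outcome either way.
£1154: below both → same outcome either way.
£2419: inside the interval → strictly worse (loss £359).
£1735: inside the interval → strictly worse (loss £1043).
£2991: above both → same outcome either way.
£971: below both → same outcome either way.
£1381: below both → same outcome either way.
Count: 2.

2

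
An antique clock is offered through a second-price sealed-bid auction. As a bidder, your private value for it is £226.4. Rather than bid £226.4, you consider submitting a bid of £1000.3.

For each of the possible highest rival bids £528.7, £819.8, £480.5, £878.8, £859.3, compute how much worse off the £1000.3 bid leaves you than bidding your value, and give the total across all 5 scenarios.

£2435.1

The deviation costs you only when the competing bid falls strictly between £226.4 and £1000.3; elsewhere both bids give the same outcome.
£528.7: truthful payoff £0, deviation payoff −£302.3 → loss £302.3.
£819.8: truthful payoff £0, deviation payoff −£593.4 → loss £593.4.
£480.5: truthful payoff £0, deviation payoff −£254.1 → loss £254.1.
£878.8: truthful payoff £0, deviation payoff −£652.4 → loss £652.4.
£859.3: truthful payoff £0, deviation payoff −£632.9 → loss £632.9.
Total loss = £302.3 + £593.4 + £254.1 + £652.4 + £632.9 = £2435.1.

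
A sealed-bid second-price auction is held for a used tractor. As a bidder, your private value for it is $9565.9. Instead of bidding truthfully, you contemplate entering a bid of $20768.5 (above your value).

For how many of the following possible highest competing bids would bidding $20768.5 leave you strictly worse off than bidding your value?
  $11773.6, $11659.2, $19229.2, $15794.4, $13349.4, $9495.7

The deviation hurts exactly when the highest competing bid lies strictly between $9565.9 and $20768.5 — overbidding then wins at a price above your value.
$11773.6: inside the interval → strictly worse (loss $2207.7).
$11659.2: inside the interval → strictly worse (loss $2093.3).
$19229.2: inside the interval → strictly worse (loss $9663.3).
$15794.4: inside the interval → strictly worse (loss $6228.5).
$13349.4: inside the interval → strictly worse (loss $3783.5).
$9495.7: below both → same outcome either way.
Count: 5.

5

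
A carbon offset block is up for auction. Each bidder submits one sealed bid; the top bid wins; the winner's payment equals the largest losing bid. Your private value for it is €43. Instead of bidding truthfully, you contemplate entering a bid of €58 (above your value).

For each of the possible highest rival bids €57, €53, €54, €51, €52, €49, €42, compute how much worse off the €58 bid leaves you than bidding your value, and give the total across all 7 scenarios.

The deviation costs you only when the competing bid falls strictly between €43 and €58; elsewhere both bids give the same outcome.
€57: truthful payoff €0, deviation payoff −€14 → loss €14.
€53: truthful payoff €0, deviation payoff −€10 → loss €10.
€54: truthful payoff €0, deviation payoff −€11 → loss €11.
€51: truthful payoff €0, deviation payoff −€8 → loss €8.
€52: truthful payoff €0, deviation payoff −€9 → loss €9.
€49: truthful payoff €0, deviation payoff −€6 → loss €6.
€42: outcomes coincide → loss €0.
Total loss = €14 + €10 + €11 + €8 + €9 + €6 = €58.
Because the price is fixed by the runner-up's bid, deviating from your value can only change a good outcome into a bad one — never the reverse.

€58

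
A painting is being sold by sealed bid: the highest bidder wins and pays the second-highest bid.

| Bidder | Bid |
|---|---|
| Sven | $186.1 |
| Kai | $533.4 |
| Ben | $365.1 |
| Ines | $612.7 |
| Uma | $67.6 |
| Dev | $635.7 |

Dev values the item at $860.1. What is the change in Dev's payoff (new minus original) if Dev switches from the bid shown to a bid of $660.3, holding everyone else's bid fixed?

$0

The highest bid among the other bidders is $612.7; Dev's bid doesn't change that.
Original bid $635.7: Dev is highest, pays the top rival bid $612.7; payoff $860.1 − $612.7 = $247.4.
Alternative bid $660.3: Dev is highest, pays the top rival bid $612.7; payoff $860.1 − $612.7 = $247.4.
Change in payoff = $247.4 − ($247.4) = $0.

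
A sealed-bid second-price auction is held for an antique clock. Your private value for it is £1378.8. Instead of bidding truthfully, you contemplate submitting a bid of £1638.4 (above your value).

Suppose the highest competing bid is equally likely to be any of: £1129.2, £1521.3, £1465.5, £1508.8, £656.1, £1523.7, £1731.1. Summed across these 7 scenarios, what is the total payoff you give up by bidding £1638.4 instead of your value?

The deviation costs you only when the competing bid falls strictly between £1378.8 and £1638.4; elsewhere both bids give the same outcome.
£1129.2: outcomes coincide → loss £0.
£1521.3: truthful payoff £0, deviation payoff −£142.5 → loss £142.5.
£1465.5: truthful payoff £0, deviation payoff −£86.7 → loss £86.7.
£1508.8: truthful payoff £0, deviation payoff −£130 → loss £130.
£656.1: outcomes coincide → loss £0.
£1523.7: truthful payoff £0, deviation payoff −£144.9 → loss £144.9.
£1731.1: outcomes coincide → loss £0.
Total loss = £142.5 + £86.7 + £130 + £144.9 = £504.1.

£504.1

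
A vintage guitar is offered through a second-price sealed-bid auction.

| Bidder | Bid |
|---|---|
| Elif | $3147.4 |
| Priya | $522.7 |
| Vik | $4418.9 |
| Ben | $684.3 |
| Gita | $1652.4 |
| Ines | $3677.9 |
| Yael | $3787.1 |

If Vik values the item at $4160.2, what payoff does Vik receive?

Highest bid: Vik at $4418.9, so Vik wins.
Second-highest bid: Yael at $3787.1 — that is the price the winner pays.
Vik's payoff = value − price = $4160.2 − $3787.1 = $373.1.

$373.1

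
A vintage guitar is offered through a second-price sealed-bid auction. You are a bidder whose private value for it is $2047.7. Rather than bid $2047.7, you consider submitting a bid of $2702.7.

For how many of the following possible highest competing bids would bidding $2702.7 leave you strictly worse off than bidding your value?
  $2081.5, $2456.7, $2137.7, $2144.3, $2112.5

5

The deviation hurts exactly when the highest competing bid lies strictly between $2047.7 and $2702.7 — overbidding then wins at a price above your value.
$2081.5: inside the interval → strictly worse (loss $33.8).
$2456.7: inside the interval → strictly worse (loss $409).
$2137.7: inside the interval → strictly worse (loss $90).
$2144.3: inside the interval → strictly worse (loss $96.6).
$2112.5: inside the interval → strictly worse (loss $64.8).
Count: 5.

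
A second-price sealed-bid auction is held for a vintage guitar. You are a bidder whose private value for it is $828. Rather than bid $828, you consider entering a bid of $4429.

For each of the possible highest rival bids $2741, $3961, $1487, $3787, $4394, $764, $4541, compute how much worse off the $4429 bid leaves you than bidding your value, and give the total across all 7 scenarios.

$12230

The deviation costs you only when the competing bid falls strictly between $828 and $4429; elsewhere both bids give the same outcome.
$2741: truthful payoff $0, deviation payoff −$1913 → loss $1913.
$3961: truthful payoff $0, deviation payoff −$3133 → loss $3133.
$1487: truthful payoff $0, deviation payoff −$659 → loss $659.
$3787: truthful payoff $0, deviation payoff −$2959 → loss $2959.
$4394: truthful payoff $0, deviation payoff −$3566 → loss $3566.
$764: outcomes coincide → loss $0.
$4541: outcomes coincide → loss $0.
Total loss = $1913 + $3133 + $659 + $2959 + $3566 = $12230.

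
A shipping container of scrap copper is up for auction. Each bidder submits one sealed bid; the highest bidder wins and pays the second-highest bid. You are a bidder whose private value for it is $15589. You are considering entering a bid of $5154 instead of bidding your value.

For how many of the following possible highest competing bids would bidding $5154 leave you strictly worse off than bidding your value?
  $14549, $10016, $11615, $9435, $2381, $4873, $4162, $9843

The deviation hurts exactly when the highest competing bid lies strictly between $5154 and $15589 — underbidding then forfeits a profitable win.
$14549: inside the interval → strictly worse (loss $1040).
$10016: inside the interval → strictly worse (loss $5573).
$11615: inside the interval → strictly worse (loss $3974).
$9435: inside the interval → strictly worse (loss $6154).
$2381: below both → same outcome either way.
$4873: below both → same outcome either way.
$4162: below both → same outcome either way.
$9843: inside the interval → strictly worse (loss $5746).
Count: 5.

5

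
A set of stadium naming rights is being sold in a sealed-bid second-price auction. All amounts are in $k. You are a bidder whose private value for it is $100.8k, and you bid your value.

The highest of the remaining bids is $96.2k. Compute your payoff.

$4.6k

Your bid $100.8k exceeds the highest competing bid $96.2k, so you win.
In a second-price auction the winner pays the second-highest bid, $96.2k.
Payoff = value − price = $100.8k − $96.2k = $4.6k.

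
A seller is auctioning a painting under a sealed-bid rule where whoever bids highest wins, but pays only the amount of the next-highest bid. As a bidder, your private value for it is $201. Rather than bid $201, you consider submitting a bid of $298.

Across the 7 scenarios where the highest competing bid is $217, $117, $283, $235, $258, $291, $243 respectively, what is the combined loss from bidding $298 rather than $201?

$321

The deviation costs you only when the competing bid falls strictly between $201 and $298; elsewhere both bids give the same outcome.
$217: truthful payoff $0, deviation payoff −$16 → loss $16.
$117: outcomes coincide → loss $0.
$283: truthful payoff $0, deviation payoff −$82 → loss $82.
$235: truthful payoff $0, deviation payoff −$34 → loss $34.
$258: truthful payoff $0, deviation payoff −$57 → loss $57.
$291: truthful payoff $0, deviation payoff −$90 → loss $90.
$243: truthful payoff $0, deviation payoff −$42 → loss $42.
Total loss = $16 + $82 + $34 + $57 + $90 + $42 = $321.
Truthful bidding weakly dominates here: raising your bid can only win items priced above your value, and lowering it can only forfeit items priced below.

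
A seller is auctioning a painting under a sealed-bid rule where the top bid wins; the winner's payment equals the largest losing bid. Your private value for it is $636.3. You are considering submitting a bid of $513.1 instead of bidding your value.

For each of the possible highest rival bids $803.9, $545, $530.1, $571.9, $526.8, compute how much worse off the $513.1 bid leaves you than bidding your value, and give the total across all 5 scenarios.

$371.4

The deviation costs you only when the competing bid falls strictly between $513.1 and $636.3; elsewhere both bids give the same outcome.
$803.9: outcomes coincide → loss $0.
$545: truthful payoff $91.3, deviation payoff $0 → loss $91.3.
$530.1: truthful payoff $106.2, deviation payoff $0 → loss $106.2.
$571.9: truthful payoff $64.4, deviation payoff $0 → loss $64.4.
$526.8: truthful payoff $109.5, deviation payoff $0 → loss $109.5.
Total loss = $91.3 + $106.2 + $64.4 + $109.5 = $371.4.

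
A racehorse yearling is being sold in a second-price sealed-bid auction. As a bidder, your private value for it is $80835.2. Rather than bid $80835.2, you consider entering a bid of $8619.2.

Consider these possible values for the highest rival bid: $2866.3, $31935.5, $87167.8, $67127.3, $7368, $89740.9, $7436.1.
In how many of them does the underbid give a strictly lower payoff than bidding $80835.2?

The deviation hurts exactly when the highest competing bid lies strictly between $8619.2 and $80835.2 — underbidding then forfeits a profitable win.
$2866.3: below both → same outcome either way.
$31935.5: inside the interval → strictly worse (loss $48899.7).
$87167.8: above both → same outcome either way.
$67127.3: inside the interval → strictly worse (loss $13707.9).
$7368: below both → same outcome either way.
$89740.9: above both → same outcome either way.
$7436.1: below both → same outcome either way.
Count: 2.

2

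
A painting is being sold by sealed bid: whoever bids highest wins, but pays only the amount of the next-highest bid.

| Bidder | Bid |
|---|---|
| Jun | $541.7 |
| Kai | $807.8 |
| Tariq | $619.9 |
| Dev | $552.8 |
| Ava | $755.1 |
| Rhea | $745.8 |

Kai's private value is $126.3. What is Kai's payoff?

Highest bid: Kai at $807.8, so Kai wins.
Second-highest bid: Ava at $755.1 — that is the price the winner pays.
Kai's payoff = value − price = $126.3 − $755.1 = −$628.8.

−$628.8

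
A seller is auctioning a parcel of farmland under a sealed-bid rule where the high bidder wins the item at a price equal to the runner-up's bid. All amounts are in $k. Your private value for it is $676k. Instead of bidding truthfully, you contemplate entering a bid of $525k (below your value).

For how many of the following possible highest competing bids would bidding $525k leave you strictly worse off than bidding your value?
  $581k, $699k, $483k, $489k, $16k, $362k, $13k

The deviation hurts exactly when the highest competing bid lies strictly between $525k and $676k — underbidding then forfeits a profitable win.
$581k: inside the interval → strictly worse (loss $95k).
$699k: above both → same outcome either way.
$483k: below both → same outcome either way.
$489k: below both → same outcome either way.
$16k: below both → same outcome either way.
$362k: below both → same outcome either way.
$13k: below both → same outcome either way.
Count: 1.

1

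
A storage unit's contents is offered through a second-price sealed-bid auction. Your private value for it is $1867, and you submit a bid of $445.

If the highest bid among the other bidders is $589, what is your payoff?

$0

Your bid $445 is below the highest competing bid $589, so you lose.
A losing bidder pays nothing and receives nothing: payoff = $0.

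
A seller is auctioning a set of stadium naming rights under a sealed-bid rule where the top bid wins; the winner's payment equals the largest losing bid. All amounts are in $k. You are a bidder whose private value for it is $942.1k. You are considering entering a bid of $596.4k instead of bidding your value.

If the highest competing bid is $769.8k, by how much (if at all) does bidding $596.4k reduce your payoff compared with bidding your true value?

$172.3k

Bidding your value $942.1k: you win (since $942.1k > $769.8k) and pay $769.8k. Payoff $172.3k.
Bidding $596.4k: you lose. Payoff $0k.
The competing bid $769.8k lies between your shaded bid and your value, so underbidding forfeits an item you could have won at a profitable price.
Loss from deviating = $172.3k − ($0k) = $172.3k.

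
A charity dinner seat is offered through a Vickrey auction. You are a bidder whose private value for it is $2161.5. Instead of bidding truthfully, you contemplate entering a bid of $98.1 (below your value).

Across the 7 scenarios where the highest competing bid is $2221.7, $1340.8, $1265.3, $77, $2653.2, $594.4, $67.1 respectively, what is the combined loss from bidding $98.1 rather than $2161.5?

$3284

The deviation costs you only when the competing bid falls strictly between $98.1 and $2161.5; elsewhere both bids give the same outcome.
$2221.7: outcomes coincide → loss $0.
$1340.8: truthful payoff $820.7, deviation payoff $0 → loss $820.7.
$1265.3: truthful payoff $896.2, deviation payoff $0 → loss $896.2.
$77: outcomes coincide → loss $0.
$2653.2: outcomes coincide → loss $0.
$594.4: truthful payoff $1567.1, deviation payoff $0 → loss $1567.1.
$67.1: outcomes coincide → loss $0.
Total loss = $820.7 + $896.2 + $1567.1 = $3284.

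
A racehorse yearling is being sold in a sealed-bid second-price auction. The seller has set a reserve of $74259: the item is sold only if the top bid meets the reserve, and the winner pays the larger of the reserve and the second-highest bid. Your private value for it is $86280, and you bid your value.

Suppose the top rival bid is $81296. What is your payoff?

Your bid $86280 is the highest and exceeds the reserve.
Price = max(second-highest bid, reserve) = max($81296, $74259) = $81296.
Payoff = $86280 − $81296 = $4984.

$4984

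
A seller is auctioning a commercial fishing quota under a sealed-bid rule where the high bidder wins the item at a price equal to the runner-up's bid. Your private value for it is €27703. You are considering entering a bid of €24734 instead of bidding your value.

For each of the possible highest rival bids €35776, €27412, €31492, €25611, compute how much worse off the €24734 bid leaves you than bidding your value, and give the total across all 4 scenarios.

€2383

The deviation costs you only when the competing bid falls strictly between €24734 and €27703; elsewhere both bids give the same outcome.
€35776: outcomes coincide → loss €0.
€27412: truthful payoff €291, deviation payoff €0 → loss €291.
€31492: outcomes coincide → loss €0.
€25611: truthful payoff €2092, deviation payoff €0 → loss €2092.
Total loss = €291 + €2092 = €2383.
In a second-price auction your bid sets only whether you win, not what you pay, so bidding your true value is weakly dominant.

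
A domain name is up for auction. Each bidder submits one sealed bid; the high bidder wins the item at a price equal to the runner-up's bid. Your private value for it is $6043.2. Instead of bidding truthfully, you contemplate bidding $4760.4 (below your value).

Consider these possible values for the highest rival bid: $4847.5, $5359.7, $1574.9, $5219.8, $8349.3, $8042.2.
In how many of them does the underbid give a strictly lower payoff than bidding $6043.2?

3

The deviation hurts exactly when the highest competing bid lies strictly between $4760.4 and $6043.2 — underbidding then forfeits a profitable win.
$4847.5: inside the interval → strictly worse (loss $1195.7).
$5359.7: inside the interval → strictly worse (loss $683.5).
$1574.9: below both → same outcome either way.
$5219.8: inside the interval → strictly worse (loss $823.4).
$8349.3: above both → same outcome either way.
$8042.2: above both → same outcome either way.
Count: 3.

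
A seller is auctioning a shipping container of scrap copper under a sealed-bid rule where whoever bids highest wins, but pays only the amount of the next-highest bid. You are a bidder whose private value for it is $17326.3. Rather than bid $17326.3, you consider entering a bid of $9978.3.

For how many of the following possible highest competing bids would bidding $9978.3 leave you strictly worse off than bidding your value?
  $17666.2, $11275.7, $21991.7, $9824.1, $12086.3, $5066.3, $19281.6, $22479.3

The deviation hurts exactly when the highest competing bid lies strictly between $9978.3 and $17326.3 — underbidding then forfeits a profitable win.
$17666.2: above both → same outcome either way.
$11275.7: inside the interval → strictly worse (loss $6050.6).
$21991.7: above both → same outcome either way.
$9824.1: below both → same outcome either way.
$12086.3: inside the interval → strictly worse (loss $5240).
$5066.3: below both → same outcome either way.
$19281.6: above both → same outcome either way.
$22479.3: above both → same outcome either way.
Count: 2.

2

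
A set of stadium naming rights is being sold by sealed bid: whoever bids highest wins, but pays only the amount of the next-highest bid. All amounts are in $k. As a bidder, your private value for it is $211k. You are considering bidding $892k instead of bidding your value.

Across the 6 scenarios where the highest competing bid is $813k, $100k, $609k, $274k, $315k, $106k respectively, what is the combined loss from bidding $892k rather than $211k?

The deviation costs you only when the competing bid falls strictly between $211k and $892k; elsewhere both bids give the same outcome.
$813k: truthful payoff $0k, deviation payoff −$602k → loss $602k.
$100k: outcomes coincide → loss $0k.
$609k: truthful payoff $0k, deviation payoff −$398k → loss $398k.
$274k: truthful payoff $0k, deviation payoff −$63k → loss $63k.
$315k: truthful payoff $0k, deviation payoff −$104k → loss $104k.
$106k: outcomes coincide → loss $0k.
Total loss = $602k + $398k + $63k + $104k = $1167k.

$1167k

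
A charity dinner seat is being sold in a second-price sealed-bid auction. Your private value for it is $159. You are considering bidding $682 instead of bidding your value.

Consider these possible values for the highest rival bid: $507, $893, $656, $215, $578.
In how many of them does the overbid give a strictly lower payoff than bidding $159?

The deviation hurts exactly when the highest competing bid lies strictly between $159 and $682 — overbidding then wins at a price above your value.
$507: inside the interval → strictly worse (loss $348).
$893: above both → same outcome either way.
$656: inside the interval → strictly worse (loss $497).
$215: inside the interval → strictly worse (loss $56).
$578: inside the interval → strictly worse (loss $419).
Count: 4.

4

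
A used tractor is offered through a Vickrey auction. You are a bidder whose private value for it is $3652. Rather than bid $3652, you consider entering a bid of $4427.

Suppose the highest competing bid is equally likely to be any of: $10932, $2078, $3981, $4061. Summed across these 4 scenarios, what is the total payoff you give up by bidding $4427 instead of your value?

$738

The deviation costs you only when the competing bid falls strictly between $3652 and $4427; elsewhere both bids give the same outcome.
$10932: outcomes coincide → loss $0.
$2078: outcomes coincide → loss $0.
$3981: truthful payoff $0, deviation payoff −$329 → loss $329.
$4061: truthful payoff $0, deviation payoff −$409 → loss $409.
Total loss = $329 + $409 = $738.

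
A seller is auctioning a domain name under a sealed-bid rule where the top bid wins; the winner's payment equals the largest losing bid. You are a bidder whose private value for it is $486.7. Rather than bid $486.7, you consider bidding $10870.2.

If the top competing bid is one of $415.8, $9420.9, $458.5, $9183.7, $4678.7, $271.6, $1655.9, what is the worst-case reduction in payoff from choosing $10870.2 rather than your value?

$8934.2

$415.8: same outcome either way → loss $0.
$9420.9: truthful gives $0, deviation gives −$8934.2 → loss $8934.2.
$458.5: same outcome either way → loss $0.
$9183.7: truthful gives $0, deviation gives −$8697 → loss $8697.
$4678.7: truthful gives $0, deviation gives −$4192 → loss $4192.
$271.6: same outcome either way → loss $0.
$1655.9: truthful gives $0, deviation gives −$1169.2 → loss $1169.2.
Maximum loss: $8934.2.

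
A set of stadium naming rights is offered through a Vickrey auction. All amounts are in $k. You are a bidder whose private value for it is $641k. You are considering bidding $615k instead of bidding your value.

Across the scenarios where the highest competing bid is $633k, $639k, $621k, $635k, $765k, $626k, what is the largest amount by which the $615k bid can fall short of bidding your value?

$633k: truthful gives $8k, deviation gives $0k → loss $8k.
$639k: truthful gives $2k, deviation gives $0k → loss $2k.
$621k: truthful gives $20k, deviation gives $0k → loss $20k.
$635k: truthful gives $6k, deviation gives $0k → loss $6k.
$765k: same outcome either way → loss $0k.
$626k: truthful gives $15k, deviation gives $0k → loss $15k.
Maximum loss: $20k.

$20k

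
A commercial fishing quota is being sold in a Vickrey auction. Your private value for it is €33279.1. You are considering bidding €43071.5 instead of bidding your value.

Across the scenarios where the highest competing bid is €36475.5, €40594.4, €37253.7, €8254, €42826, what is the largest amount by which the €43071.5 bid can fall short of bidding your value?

€36475.5: truthful gives €0, deviation gives −€3196.4 → loss €3196.4.
€40594.4: truthful gives €0, deviation gives −€7315.3 → loss €7315.3.
€37253.7: truthful gives €0, deviation gives −€3974.6 → loss €3974.6.
€8254: same outcome either way → loss €0.
€42826: truthful gives €0, deviation gives −€9546.9 → loss €9546.9.
Maximum loss: €9546.9.

€9546.9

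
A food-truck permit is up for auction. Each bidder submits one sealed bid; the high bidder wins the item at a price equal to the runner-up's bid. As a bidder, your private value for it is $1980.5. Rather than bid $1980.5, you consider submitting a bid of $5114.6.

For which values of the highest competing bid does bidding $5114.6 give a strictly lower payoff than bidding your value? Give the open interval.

($1980.5, $5114.6)

If the competing bid is below $1980.5, both bids win at the same price — no difference.
If it is above $5114.6, both bids lose — no difference.
If it lies strictly between $1980.5 and $5114.6, bidding your value loses (payoff 0) while bidding $5114.6 wins at a price above your value (payoff negative).
So the deviation strictly hurts on the open interval ($1980.5, $5114.6).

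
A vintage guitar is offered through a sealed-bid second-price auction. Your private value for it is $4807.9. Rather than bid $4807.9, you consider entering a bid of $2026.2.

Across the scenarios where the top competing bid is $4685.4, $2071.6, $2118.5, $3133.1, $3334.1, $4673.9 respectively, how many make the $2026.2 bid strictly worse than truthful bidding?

The deviation hurts exactly when the highest competing bid lies strictly between $2026.2 and $4807.9 — underbidding then forfeits a profitable win.
$4685.4: inside the interval → strictly worse (loss $122.5).
$2071.6: inside the interval → strictly worse (loss $2736.3).
$2118.5: inside the interval → strictly worse (loss $2689.4).
$3133.1: inside the interval → strictly worse (loss $1674.8).
$3334.1: inside the interval → strictly worse (loss $1473.8).
$4673.9: inside the interval → strictly worse (loss $134).
Count: 6.

6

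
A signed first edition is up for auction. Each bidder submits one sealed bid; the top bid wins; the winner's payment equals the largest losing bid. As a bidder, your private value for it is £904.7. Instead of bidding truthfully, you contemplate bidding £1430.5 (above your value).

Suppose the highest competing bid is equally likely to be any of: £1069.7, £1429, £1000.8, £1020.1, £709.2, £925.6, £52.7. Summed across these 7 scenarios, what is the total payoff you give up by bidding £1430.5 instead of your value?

The deviation costs you only when the competing bid falls strictly between £904.7 and £1430.5; elsewhere both bids give the same outcome.
£1069.7: truthful payoff £0, deviation payoff −£165 → loss £165.
£1429: truthful payoff £0, deviation payoff −£524.3 → loss £524.3.
£1000.8: truthful payoff £0, deviation payoff −£96.1 → loss £96.1.
£1020.1: truthful payoff £0, deviation payoff −£115.4 → loss £115.4.
£709.2: outcomes coincide → loss £0.
£925.6: truthful payoff £0, deviation payoff −£20.9 → loss £20.9.
£52.7: outcomes coincide → loss £0.
Total loss = £165 + £524.3 + £96.1 + £115.4 + £20.9 = £921.7.

£921.7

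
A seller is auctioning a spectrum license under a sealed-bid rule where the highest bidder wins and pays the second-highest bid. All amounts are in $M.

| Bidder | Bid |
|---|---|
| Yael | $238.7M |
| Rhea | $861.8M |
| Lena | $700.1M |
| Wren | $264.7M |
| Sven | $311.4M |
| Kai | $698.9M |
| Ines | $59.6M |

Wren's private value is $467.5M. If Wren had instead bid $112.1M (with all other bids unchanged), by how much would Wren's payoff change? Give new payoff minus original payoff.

The highest bid among the other bidders is $861.8M; Wren's bid doesn't change that.
Original bid $264.7M: Wren is not highest (top rival bid is $861.8M); payoff $0M.
Alternative bid $112.1M: Wren is not highest (top rival bid is $861.8M); payoff $0M.
Change in payoff = $0M − ($0M) = $0M.

$0M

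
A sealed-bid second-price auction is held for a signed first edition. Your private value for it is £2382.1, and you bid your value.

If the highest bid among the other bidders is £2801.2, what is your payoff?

Your bid £2382.1 is below the highest competing bid £2801.2, so you lose.
A losing bidder pays nothing and receives nothing: payoff = £0.

£0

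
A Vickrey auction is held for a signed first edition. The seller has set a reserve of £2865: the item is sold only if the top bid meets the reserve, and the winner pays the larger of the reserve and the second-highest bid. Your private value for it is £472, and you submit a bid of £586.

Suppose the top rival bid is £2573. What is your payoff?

Your bid £586 is below the highest competing bid £2573, so you lose. Payoff £0.

£0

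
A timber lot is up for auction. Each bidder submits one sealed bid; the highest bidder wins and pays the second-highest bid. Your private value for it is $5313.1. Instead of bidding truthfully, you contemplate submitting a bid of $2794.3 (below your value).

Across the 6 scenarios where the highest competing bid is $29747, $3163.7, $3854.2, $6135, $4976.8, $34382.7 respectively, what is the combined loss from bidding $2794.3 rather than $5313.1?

The deviation costs you only when the competing bid falls strictly between $2794.3 and $5313.1; elsewhere both bids give the same outcome.
$29747: outcomes coincide → loss $0.
$3163.7: truthful payoff $2149.4, deviation payoff $0 → loss $2149.4.
$3854.2: truthful payoff $1458.9, deviation payoff $0 → loss $1458.9.
$6135: outcomes coincide → loss $0.
$4976.8: truthful payoff $336.3, deviation payoff $0 → loss $336.3.
$34382.7: outcomes coincide → loss $0.
Total loss = $2149.4 + $1458.9 + $336.3 = $3944.6.

$3944.6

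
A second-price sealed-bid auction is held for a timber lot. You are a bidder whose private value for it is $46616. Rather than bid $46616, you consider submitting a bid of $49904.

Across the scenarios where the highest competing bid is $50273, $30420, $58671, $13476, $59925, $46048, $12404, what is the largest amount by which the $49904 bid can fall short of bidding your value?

$0

$50273: same outcome either way → loss $0.
$30420: same outcome either way → loss $0.
$58671: same outcome either way → loss $0.
$13476: same outcome either way → loss $0.
$59925: same outcome either way → loss $0.
$46048: same outcome either way → loss $0.
$12404: same outcome either way → loss $0.
Maximum loss: $0.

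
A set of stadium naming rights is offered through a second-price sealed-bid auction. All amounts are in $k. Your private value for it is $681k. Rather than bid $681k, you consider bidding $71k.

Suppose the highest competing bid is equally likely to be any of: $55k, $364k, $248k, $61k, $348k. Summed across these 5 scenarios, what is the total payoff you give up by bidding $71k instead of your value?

$1083k

The deviation costs you only when the competing bid falls strictly between $71k and $681k; elsewhere both bids give the same outcome.
$55k: outcomes coincide → loss $0k.
$364k: truthful payoff $317k, deviation payoff $0k → loss $317k.
$248k: truthful payoff $433k, deviation payoff $0k → loss $433k.
$61k: outcomes coincide → loss $0k.
$348k: truthful payoff $333k, deviation payoff $0k → loss $333k.
Total loss = $317k + $433k + $333k = $1083k.
Because the price is fixed by the runner-up's bid, deviating from your value can only change a good outcome into a bad one — never the reverse.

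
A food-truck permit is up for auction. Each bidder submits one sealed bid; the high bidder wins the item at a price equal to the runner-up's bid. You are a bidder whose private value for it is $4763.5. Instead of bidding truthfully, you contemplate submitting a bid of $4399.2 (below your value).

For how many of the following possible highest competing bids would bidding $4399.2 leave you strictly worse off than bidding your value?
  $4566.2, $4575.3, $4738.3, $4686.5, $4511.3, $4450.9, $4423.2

7

The deviation hurts exactly when the highest competing bid lies strictly between $4399.2 and $4763.5 — underbidding then forfeits a profitable win.
$4566.2: inside the interval → strictly worse (loss $197.3).
$4575.3: inside the interval → strictly worse (loss $188.2).
$4738.3: inside the interval → strictly worse (loss $25.2).
$4686.5: inside the interval → strictly worse (loss $77).
$4511.3: inside the interval → strictly worse (loss $252.2).
$4450.9: inside the interval → strictly worse (loss $312.6).
$4423.2: inside the interval → strictly worse (loss $340.3).
Count: 7.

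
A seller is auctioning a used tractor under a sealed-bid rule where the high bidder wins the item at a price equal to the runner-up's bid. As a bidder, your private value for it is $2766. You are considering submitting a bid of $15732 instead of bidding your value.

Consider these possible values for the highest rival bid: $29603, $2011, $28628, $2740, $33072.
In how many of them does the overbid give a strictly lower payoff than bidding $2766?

The deviation hurts exactly when the highest competing bid lies strictly between $2766 and $15732 — overbidding then wins at a price above your value.
$29603: above both → same outcome either way.
$2011: below both → same outcome either way.
$28628: above both → same outcome either way.
$2740: below both → same outcome either way.
$33072: above both → same outcome either way.
Count: 0.

0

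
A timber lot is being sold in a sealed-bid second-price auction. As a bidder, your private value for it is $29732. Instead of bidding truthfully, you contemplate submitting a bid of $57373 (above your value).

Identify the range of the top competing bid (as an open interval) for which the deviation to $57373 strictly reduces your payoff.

($29732, $57373)

If the competing bid is below $29732, both bids win at the same price — no difference.
If it is above $57373, both bids lose — no difference.
If it lies strictly between $29732 and $57373, bidding your value loses (payoff 0) while bidding $57373 wins at a price above your value (payoff negative).
So the deviation strictly hurts on the open interval ($29732, $57373).
In a second-price auction your bid sets only whether you win, not what you pay, so bidding your true value is weakly dominant.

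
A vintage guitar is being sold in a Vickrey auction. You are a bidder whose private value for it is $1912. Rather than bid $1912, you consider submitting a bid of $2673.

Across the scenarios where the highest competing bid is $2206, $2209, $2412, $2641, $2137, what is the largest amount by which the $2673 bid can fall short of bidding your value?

$729

$2206: truthful gives $0, deviation gives −$294 → loss $294.
$2209: truthful gives $0, deviation gives −$297 → loss $297.
$2412: truthful gives $0, deviation gives −$500 → loss $500.
$2641: truthful gives $0, deviation gives −$729 → loss $729.
$2137: truthful gives $0, deviation gives −$225 → loss $225.
Maximum loss: $729.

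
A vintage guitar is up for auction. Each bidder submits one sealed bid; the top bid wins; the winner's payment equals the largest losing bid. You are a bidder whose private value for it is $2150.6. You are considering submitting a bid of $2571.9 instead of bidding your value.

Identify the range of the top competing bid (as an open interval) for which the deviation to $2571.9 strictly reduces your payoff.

If the competing bid is below $2150.6, both bids win at the same price — no difference.
If it is above $2571.9, both bids lose — no difference.
If it lies strictly between $2150.6 and $2571.9, bidding your value loses (payoff 0) while bidding $2571.9 wins at a price above your value (payoff negative).
So the deviation strictly hurts on the open interval ($2150.6, $2571.9).

($2150.6, $2571.9)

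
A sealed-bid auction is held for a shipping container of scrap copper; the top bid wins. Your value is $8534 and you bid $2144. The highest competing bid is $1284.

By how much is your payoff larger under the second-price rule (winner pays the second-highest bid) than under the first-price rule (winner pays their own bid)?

$860

You have the highest bid, so you win under either rule.
Second-price: pay $1284 → payoff $7250.
First-price: pay your own bid $2144 → payoff $6390.
Difference = $7250 − ($6390) = $860.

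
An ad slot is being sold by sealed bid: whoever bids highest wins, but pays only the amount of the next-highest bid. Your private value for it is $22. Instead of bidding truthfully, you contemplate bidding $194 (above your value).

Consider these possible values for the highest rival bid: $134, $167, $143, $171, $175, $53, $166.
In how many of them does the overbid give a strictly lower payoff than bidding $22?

The deviation hurts exactly when the highest competing bid lies strictly between $22 and $194 — overbidding then wins at a price above your value.
$134: inside the interval → strictly worse (loss $112).
$167: inside the interval → strictly worse (loss $145).
$143: inside the interval → strictly worse (loss $121).
$171: inside the interval → strictly worse (loss $149).
$175: inside the interval → strictly worse (loss $153).
$53: inside the interval → strictly worse (loss $31).
$166: inside the interval → strictly worse (loss $144).
Count: 7.

7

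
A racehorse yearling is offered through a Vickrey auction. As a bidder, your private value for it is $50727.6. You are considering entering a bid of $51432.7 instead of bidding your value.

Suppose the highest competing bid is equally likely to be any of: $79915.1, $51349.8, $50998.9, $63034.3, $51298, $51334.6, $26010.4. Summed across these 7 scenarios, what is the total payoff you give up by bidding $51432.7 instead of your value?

The deviation costs you only when the competing bid falls strictly between $50727.6 and $51432.7; elsewhere both bids give the same outcome.
$79915.1: outcomes coincide → loss $0.
$51349.8: truthful payoff $0, deviation payoff −$622.2 → loss $622.2.
$50998.9: truthful payoff $0, deviation payoff −$271.3 → loss $271.3.
$63034.3: outcomes coincide → loss $0.
$51298: truthful payoff $0, deviation payoff −$570.4 → loss $570.4.
$51334.6: truthful payoff $0, deviation payoff −$607 → loss $607.
$26010.4: outcomes coincide → loss $0.
Total loss = $622.2 + $271.3 + $570.4 + $607 = $2070.9.

$2070.9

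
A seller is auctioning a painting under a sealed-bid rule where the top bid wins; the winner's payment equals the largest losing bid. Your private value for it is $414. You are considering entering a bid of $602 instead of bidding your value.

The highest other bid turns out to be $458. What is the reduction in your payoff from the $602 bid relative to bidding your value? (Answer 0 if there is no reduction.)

$44

Bidding your value $414: you lose (since $414 < $458). Payoff $0.
Bidding $602: you win and pay $458. Payoff $414 − $458 = −$44.
The competing bid $458 lies between your value and your inflated bid, so overbidding wins an item priced above your value.
Loss from deviating = $0 − (−$44) = $44.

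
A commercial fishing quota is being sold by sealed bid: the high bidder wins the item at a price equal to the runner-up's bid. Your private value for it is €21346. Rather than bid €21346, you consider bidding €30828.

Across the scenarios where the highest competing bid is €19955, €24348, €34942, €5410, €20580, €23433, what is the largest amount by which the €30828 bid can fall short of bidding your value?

€3002

€19955: same outcome either way → loss €0.
€24348: truthful gives €0, deviation gives −€3002 → loss €3002.
€34942: same outcome either way → loss €0.
€5410: same outcome either way → loss €0.
€20580: same outcome either way → loss €0.
€23433: truthful gives €0, deviation gives −€2087 → loss €2087.
Maximum loss: €3002.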